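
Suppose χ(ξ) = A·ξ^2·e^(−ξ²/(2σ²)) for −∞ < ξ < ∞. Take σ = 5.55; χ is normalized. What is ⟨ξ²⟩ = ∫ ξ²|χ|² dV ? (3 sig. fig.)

⟨ξ^2⟩ ≈ 77.0

By definition ⟨ξ²⟩ = ∫ ξ^2 |χ(ξ)|² dξ.
Differentiating ∫e^(−αξ²) dξ = √(π/α) under α to get the higher moments, since the A² factors cancel between numerator and denominator, ⟨ξ²⟩ = 5·σ^2/2.
With σ = 5.55, ⟨ξ^2⟩ = 77.01.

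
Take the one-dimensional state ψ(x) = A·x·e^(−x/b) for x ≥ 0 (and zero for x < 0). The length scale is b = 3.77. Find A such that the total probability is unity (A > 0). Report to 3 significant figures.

Require ∫ |ψ|² dx = 1 over the whole domain.
With ψ = A·x·e^(−x/b), the integral evaluates to A²·[b^3/4].
Setting this equal to 1 gives A² = 1/(b^3/4).
With b = 3.77: A² = 0.07465 and A = 0.2732.

A ≈ 0.273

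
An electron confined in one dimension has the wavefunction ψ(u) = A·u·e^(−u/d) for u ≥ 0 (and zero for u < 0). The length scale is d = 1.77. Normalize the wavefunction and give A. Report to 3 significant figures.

Require ∫ |ψ|² du = 1 over the whole domain.
Recall ∫₀^∞ u^m e^(−u/β) du = m!·β^(m+1), ∫|ψ|² du = A²·(d^3/4).
Setting this equal to 1 gives A² = 1/(d^3/4).
Plugging in d = 1.77 yields A = 0.8493.

A ≈ 0.849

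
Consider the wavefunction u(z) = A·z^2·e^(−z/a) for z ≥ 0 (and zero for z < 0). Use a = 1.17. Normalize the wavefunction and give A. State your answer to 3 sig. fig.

A ≈ 0.780

Require ∫ |u|² dz = 1 over the whole domain.
Recall ∫₀^∞ z^m e^(−z/β) dz = m!·β^(m+1), the integral (without the A² prefactor) comes out to 3·a^5/4.
So A² = (3·a^5/4)^(−1).
Plugging in a = 1.17 yields A = 0.7798.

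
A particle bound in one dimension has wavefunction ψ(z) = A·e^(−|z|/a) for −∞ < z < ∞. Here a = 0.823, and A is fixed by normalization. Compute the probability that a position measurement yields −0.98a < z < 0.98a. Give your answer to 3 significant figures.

P ≈ 0.859

The probability is P = ∫ |ψ|² dz over [−0.98a, 0.98a].
With A² fixed by ∫|ψ|² = 1, i.e. A² = (a)^(−1), substitute and integrate.
By symmetry take twice the z ≥ 0 contribution in numerator and denominator; the 2's cancel. Substituting u = z/a, A² and the length scale cancel in the ratio: P = ∫_{0}^{0.98} e^(-2·u) du / ∫_{0}^{∞} e^(-2·u) du.
An antiderivative of e^(-2·u) is -e^(-2·u)/2; evaluating from 0 to 0.98 gives 1/2 - e^(-49/25)/2, while the full integral is 1/2.
Taking the ratio, P = 0.8591.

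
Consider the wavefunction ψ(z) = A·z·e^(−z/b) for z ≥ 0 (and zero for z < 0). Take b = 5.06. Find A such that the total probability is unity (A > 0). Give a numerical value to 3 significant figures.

A ≈ 0.176

The normalization condition is ∫|ψ|² dz = 1 from 0 to ∞.
Using ∫₀^∞ zⁿ e^(−αz) dz = n!/αⁿ⁺¹, the integral (without the A² prefactor) comes out to b^3/4.
Setting this equal to 1 gives A² = 1/(b^3/4).
Plugging in b = 5.06 yields A = 0.1757.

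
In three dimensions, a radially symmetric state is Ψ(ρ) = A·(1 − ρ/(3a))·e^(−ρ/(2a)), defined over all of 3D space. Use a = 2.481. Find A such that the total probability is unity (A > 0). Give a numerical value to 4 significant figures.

Normalization requires ∫|Ψ|² 4πρ² dρ = 1, integrated from 0 to ∞.
In 3D with spherical symmetry the volume element is 4πρ² dρ.
Recall ∫₀^∞ ρ^m e^(−ρ/β) dρ = m!·β^(m+1), the integral (without the A² prefactor) comes out to 8·π·a^3/3.
So A² = (8·π·a^3/3)^(−1).
Plugging in a = 2.481 yields A = 0.088410.

A ≈ 0.08841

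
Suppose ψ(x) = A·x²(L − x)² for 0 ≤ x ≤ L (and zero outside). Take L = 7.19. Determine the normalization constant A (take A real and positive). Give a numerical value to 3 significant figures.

A ≈ 0.00350

We need A² ∫|f|² dx = 1, taking the integral from 0 to L.
∫|ψ|² dx = A²·(L^9/630).
Hence A² = 1/[L^9/630].
With L = 7.19: A² = 0.00001227 and A = 0.003503.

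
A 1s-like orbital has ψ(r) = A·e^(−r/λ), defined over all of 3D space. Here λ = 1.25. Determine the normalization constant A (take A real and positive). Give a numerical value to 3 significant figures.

A ≈ 0.404

Normalization requires ∫|ψ|² 4πr² dr = 1, integrated from 0 to ∞.
(Spherical symmetry: dV = 4πr² dr.)
Recall ∫₀^∞ r^m e^(−r/β) dr = m!·β^(m+1), ∫|ψ|² 4πr² dr = A²·(π·λ^3).
So A² = (π·λ^3)^(−1).
With λ = 1.25: A² = 0.1630 and A = 0.4037.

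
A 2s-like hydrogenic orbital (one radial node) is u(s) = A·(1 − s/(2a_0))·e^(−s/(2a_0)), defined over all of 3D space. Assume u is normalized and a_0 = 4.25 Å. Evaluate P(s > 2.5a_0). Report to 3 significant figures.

P = ∫ |u|² 4πs² ds over s > 2.5a_0.
Normalization gives A² = 1/(8·π·a_0^3).
Substituting t = s/a_0, A², 4π and the length scale all cancel in the ratio: P = ∫_{2.5}^{∞} t^2·(1 - t/2)^2·e^(-t) dt / ∫_{0}^{∞} t^2·(1 - t/2)^2·e^(-t) dt.
An antiderivative of t^2·(1 - t/2)^2·e^(-t) is -(t^4/4 + t^2 + 2·t + 2)·e^(-t); evaluating from 2.5 to ∞ gives 1473·e^(-5/2)/64, while the full integral is 2.
This evaluates to P = 0.9446.

P ≈ 0.945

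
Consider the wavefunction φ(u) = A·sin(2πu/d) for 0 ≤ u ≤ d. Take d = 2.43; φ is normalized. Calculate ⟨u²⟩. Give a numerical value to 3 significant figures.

The expectation value is the |φ|²-weighted average of u^2: ∫ u^2|φ|² du.
Evaluating both integrals, ⟨u²⟩ = -d^2/(8·π^2) + d^2/3.
With d = 2.43, ⟨u^2⟩ = 1.894.

⟨u^2⟩ ≈ 1.89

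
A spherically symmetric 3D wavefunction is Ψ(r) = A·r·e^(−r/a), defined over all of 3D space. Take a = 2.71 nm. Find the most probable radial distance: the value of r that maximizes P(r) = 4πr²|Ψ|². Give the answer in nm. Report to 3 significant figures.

r ≈ 5.42 nm

Set d/dr [P(r) = 4πr²|Ψ|²] = 0 and solve for r > 0.
This gives r = 2·a.
With a = 2.71, the most probable radial distance is 5.420 nm.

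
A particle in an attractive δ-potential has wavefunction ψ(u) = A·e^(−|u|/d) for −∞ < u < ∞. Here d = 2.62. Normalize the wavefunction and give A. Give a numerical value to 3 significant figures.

Require ∫ |ψ|² du = 1 over the whole domain.
Using ∫₀^∞ uⁿ e^(−αu) du = n!/αⁿ⁺¹, with ψ = A·e^(−|u|/d), the integral evaluates to A²·[d].
Setting this equal to 1 gives A² = 1/(d).
Substituting d = 2.62 gives A² = 0.3817, so A = 0.6178.

A ≈ 0.618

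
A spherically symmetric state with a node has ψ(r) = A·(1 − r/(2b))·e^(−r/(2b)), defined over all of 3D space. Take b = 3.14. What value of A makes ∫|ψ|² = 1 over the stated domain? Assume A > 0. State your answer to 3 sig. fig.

A ≈ 0.0358

We need A² ∫|f|² 4πr² dr = 1, taking the integral from 0 to ∞.
With ψ = A·(1 − r/(2b))·e^(−r/(2b)), the integral evaluates to A²·[8·π·b^3].
So A² = (8·π·b^3)^(−1).
Substituting b = 3.14 gives A² = 0.001285, so A = 0.03585.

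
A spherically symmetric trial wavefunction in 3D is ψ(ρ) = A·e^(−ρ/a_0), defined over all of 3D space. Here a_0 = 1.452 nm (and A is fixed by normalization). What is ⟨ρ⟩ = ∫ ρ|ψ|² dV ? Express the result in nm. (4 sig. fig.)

⟨ρ⟩ ≈ 2.178 nm

By definition ⟨ρ⟩ = ∫ ρ |ψ(ρ)|² 4πρ² dρ.
Using ∫₀^∞ ρⁿ e^(−αρ) dρ = n!/αⁿ⁺¹, the ratio of the moment integral to the normalization integral gives ⟨ρ⟩ = 3·a_0/2.
Putting a_0 = 1.452 gives 2.1780.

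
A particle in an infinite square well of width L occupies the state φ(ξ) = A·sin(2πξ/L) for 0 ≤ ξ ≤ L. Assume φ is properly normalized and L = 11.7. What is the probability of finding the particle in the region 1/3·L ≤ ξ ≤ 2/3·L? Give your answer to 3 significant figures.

P = ∫_{1/3·L}^{2/3·L} |φ(ξ)|² dξ.
With A² fixed by ∫|φ|² = 1, i.e. A² = (L/2)^(−1), substitute and integrate.
Let u = ξ/L; then A² and the length scale cancel, so P = ∫_{1/3}^{2/3} sin(2·π·u)^2 du ÷ ∫_{0}^{1} sin(2·π·u)^2 du.
Using ∫ sin(2·π·u)^2 du = u/2 - sin(4·π·u)/(8·π), the numerator is -√(3)/(8·π) + 1/6 and the denominator is 1/2.
The result is P = (-√(3)/4 + π/3)/π.

P ≈ 0.196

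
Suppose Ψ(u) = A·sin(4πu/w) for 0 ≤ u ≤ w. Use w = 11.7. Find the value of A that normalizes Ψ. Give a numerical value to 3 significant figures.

Require ∫ |Ψ|² du = 1 over the whole domain.
Using sin²θ = (1 − cos 2θ)/2, carrying out the integral gives A² · w/2.
So A² = (w/2)^(−1).
With w = 11.7: A² = 0.1709 and A = 0.4134.

A ≈ 0.413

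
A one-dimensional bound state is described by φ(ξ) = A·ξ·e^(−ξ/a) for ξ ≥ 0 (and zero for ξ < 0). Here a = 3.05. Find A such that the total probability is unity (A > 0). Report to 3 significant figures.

Require ∫ |φ|² dξ = 1 over the whole domain.
With ∫₀^∞ ξ^2 e^(−αξ) dξ = 2!/α^3, carrying out the integral gives A² · a^3/4.
Setting this equal to 1 gives A² = 1/(a^3/4).
With a = 3.05: A² = 0.1410 and A = 0.3755.

A ≈ 0.375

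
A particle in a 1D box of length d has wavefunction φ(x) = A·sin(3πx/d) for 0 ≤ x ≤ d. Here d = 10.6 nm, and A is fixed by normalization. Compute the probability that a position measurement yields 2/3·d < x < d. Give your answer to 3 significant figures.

The probability is P = ∫ |φ|² dx over [2/3·d, d].
Since A² = 1/(d/2), this is the region integral divided by the full normalization integral.
Let u = x/d; then A² and the length scale cancel, so P = ∫_{2/3}^{1} sin(3·π·u)^2 du ÷ ∫_{0}^{1} sin(3·π·u)^2 du.
With ∫ sin(3·π·u)^2 du = u/2 - sin(6·π·u)/(12·π) + C, the region integral is 1/6 and the full one is 1/2.
Taking the ratio, P = 1/3.

P ≈ 0.333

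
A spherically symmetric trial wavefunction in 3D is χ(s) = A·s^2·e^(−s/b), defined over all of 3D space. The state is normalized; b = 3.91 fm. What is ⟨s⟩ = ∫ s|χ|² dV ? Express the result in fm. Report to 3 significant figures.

By definition ⟨s⟩ = ∫ s |χ(s)|² 4πs² ds.
Recall ∫₀^∞ s^m e^(−s/β) ds = m!·β^(m+1), since the A² factors cancel between numerator and denominator, ⟨s⟩ = 7·b/2.
Putting b = 3.91 gives 13.69.

⟨s⟩ ≈ 13.7 fm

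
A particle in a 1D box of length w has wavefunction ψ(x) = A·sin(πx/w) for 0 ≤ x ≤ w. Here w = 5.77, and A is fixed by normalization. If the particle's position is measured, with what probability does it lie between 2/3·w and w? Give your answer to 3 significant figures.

|ψ|² is the probability density, so P = ∫_{2/3·w}^{w} |ψ|² dx.
Since A² = 1/(w/2), this is the region integral divided by the full normalization integral.
Substituting u = x/w, A² and the length scale cancel in the ratio: P = ∫_{2/3}^{1} sin(π·u)^2 du / ∫_{0}^{1} sin(π·u)^2 du.
Using ∫ sin(π·u)^2 du = u/2 - sin(2·π·u)/(4·π), the numerator is -√(3)/(8·π) + 1/6 and the denominator is 1/2.
This works out to P = (-√(3)/4 + π/3)/π.

P ≈ 0.196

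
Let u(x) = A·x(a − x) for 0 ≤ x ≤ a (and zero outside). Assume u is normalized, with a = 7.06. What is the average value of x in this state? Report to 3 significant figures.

⟨x⟩ = ∫ x |u|² dx over the full domain.
Expanding the polynomial and integrating term by term, since the A² factors cancel between numerator and denominator, ⟨x⟩ = a/2.
Putting a = 7.06 gives 3.530.

⟨x⟩ ≈ 3.53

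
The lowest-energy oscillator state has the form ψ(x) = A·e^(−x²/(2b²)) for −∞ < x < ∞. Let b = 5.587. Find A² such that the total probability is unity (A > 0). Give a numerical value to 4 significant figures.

A^2 ≈ 0.1010

We need A² ∫|f|² dx = 1, taking the integral from −∞ to ∞.
Differentiating ∫e^(−αx²) dx = √(π/α) under α to get the higher moments, the integral (without the A² prefactor) comes out to √(π)·b.
Substituting b = 5.587 gives A² = 0.10098, so A = 0.31778.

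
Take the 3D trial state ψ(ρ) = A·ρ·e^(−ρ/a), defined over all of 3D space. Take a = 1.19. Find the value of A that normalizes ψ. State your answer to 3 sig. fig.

A ≈ 0.211

Require ∫ |ψ|² 4πρ² dρ = 1 over the whole domain.
Recall ∫₀^∞ ρ^m e^(−ρ/β) dρ = m!·β^(m+1), the integral (without the A² prefactor) comes out to 3·π·a^5.
So A² = (3·π·a^5)^(−1).
With a = 1.19: A² = 0.04446 and A = 0.2109.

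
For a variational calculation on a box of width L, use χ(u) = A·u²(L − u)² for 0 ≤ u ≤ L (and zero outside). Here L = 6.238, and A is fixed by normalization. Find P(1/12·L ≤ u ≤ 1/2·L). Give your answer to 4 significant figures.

P = ∫_{1/12·L}^{1/2·L} |χ(u)|² du.
The normalization integral ∫|χ|²du over the whole domain equals L^9/630·A², and A² cancels in the ratio.
Let t = u/L; then A² and the length scale cancel, so P = ∫_{1/12}^{1/2} t^4·(1 - t)^4 dt ÷ ∫_{0}^{1} t^4·(1 - t)^4 dt.
With ∫ t^4·(1 - t)^4 dt = t^5·(70·t^4 - 315·t^3 + 540·t^2 - 420·t + 126)/630 + C, the region integral is ≈ 0.000793048 and the full one is 1/630.
Evaluating gives P = 0.49962.

P ≈ 0.4996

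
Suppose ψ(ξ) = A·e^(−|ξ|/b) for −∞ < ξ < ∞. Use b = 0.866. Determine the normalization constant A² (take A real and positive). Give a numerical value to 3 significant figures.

The normalization condition is ∫|ψ|² dξ = 1 from −∞ to ∞.
With ψ = A·e^(−|ξ|/b), the integral evaluates to A²·[b].
So A² = (b)^(−1).
With b = 0.866: A² = 1.155 and A = 1.075.

A^2 ≈ 1.15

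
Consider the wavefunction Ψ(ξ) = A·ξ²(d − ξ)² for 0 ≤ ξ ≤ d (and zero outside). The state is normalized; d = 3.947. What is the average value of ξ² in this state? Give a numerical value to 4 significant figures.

The expectation value is the |Ψ|²-weighted average of ξ^2: ∫ ξ^2|Ψ|² dξ.
Expanding the polynomial and integrating term by term, the ratio of the moment integral to the normalization integral gives ⟨ξ²⟩ = 3·d^2/11.
Putting d = 3.947 gives 4.2488.

⟨ξ^2⟩ ≈ 4.249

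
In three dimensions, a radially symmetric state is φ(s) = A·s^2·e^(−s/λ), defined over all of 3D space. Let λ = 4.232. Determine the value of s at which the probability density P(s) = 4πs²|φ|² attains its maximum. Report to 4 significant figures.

s ≈ 12.70

Differentiate P(s) = 4πs²|φ|² with respect to s and set to zero.
This gives s = 3·λ.
With λ = 4.232, the most probable radial distance is 12.696.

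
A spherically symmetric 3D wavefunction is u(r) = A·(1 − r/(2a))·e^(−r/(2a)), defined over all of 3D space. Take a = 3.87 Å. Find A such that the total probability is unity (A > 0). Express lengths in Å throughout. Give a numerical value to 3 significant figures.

A ≈ 0.0262 Å^(-3/2)

The normalization condition is ∫|u|² 4πr² dr = 1 from 0 to ∞.
The angular integral contributes 4π, leaving ∫₀^∞ r²|u|² dr.
∫|u|² 4πr² dr = A²·(8·π·a^3).
So A² = (8·π·a^3)^(−1).
With a = 3.87: A² = 0.0006865 and A = 0.02620.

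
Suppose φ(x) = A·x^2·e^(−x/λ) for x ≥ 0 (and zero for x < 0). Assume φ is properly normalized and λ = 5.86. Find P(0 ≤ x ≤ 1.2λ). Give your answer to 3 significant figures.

P ≈ 0.0959

P = ∫_{0}^{1.2λ} |φ(x)|² dx.
The normalization integral ∫|φ|²dx over the whole domain equals 3·λ^5/4·A², and A² cancels in the ratio.
Let u = x/λ; then A² and the length scale cancel, so P = ∫_{0}^{1.2} u^4·e^(-2·u) du ÷ ∫_{0}^{∞} u^4·e^(-2·u) du.
With ∫ u^4·e^(-2·u) du = -(u^4/2 + u^3 + 3·u^2/2 + 3·u/2 + 3/4)·e^(-2·u) + C, the region integral is ≈ 0.071901 and the full one is 3/4.
Taking the ratio, P = 0.09587.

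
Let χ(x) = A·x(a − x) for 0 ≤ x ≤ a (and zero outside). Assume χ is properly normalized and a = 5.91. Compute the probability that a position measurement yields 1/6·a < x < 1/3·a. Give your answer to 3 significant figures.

P ≈ 0.174

P = ∫_{1/6·a}^{1/3·a} |χ(x)|² dx.
With A² fixed by ∫|χ|² = 1, i.e. A² = (a^5/30)^(−1), substitute and integrate.
In terms of u = x/a (A² and the length scale cancel between numerator and denominator), P = [∫_{1/6}^{1/3} u^2·(1 - u)^2 du] / [∫_{0}^{1} u^2·(1 - u)^2 du].
Using ∫ u^2·(1 - u)^2 du = u^3·(6·u^2 - 15·u + 10)/30, the numerator is ≈ 0.0058128 and the denominator is 1/30.
The result is P = 113/648.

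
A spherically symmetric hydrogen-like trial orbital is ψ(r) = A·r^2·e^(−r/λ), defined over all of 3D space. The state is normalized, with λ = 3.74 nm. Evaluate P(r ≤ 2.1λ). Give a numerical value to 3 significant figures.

P = ∫ |ψ|² 4πr² dr over r ≤ 2.1λ.
A² is fixed by ∫₀^∞ 4πr²|ψ|² dr = 1, i.e. A² = (45·π·λ^7/2)^(−1).
In terms of u = r/λ (A², 4π and the length scale all cancel between numerator and denominator), P = [∫_{0}^{2.1} u^6·e^(-2·u) du] / [∫_{0}^{∞} u^6·e^(-2·u) du].
With ∫ u^6·e^(-2·u) du = -(4·u^6 + 12·u^5 + 30·u^4 + 60·u^3 + 90·u^2 + 90·u + 45)·e^(-2·u)/8 + C, the region integral is ≈ 0.74552 and the full one is 45/8.
This evaluates to P = 0.1325.

P ≈ 0.133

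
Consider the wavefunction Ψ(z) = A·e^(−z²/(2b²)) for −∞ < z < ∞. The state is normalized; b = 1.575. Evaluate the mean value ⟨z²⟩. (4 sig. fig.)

The expectation value is the |Ψ|²-weighted average of z^2: ∫ z^2|Ψ|² dz.
With ∫_{−∞}^{∞} z^(2m) e^(−αz²) dz = (2m−1)!!·√π / (2^m α^(m+1/2)), the ratio of the moment integral to the normalization integral gives ⟨z²⟩ = b^2/2.
With b = 1.575, ⟨z^2⟩ = 1.2403.

⟨z^2⟩ ≈ 1.240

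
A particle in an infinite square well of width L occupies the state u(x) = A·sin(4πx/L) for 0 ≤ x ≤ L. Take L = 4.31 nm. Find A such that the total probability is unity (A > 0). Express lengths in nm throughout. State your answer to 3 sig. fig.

Require ∫ |u|² dx = 1 over the whole domain.
Using sin²θ = (1 − cos 2θ)/2, the integral (without the A² prefactor) comes out to L/2.
So A² = (L/2)^(−1).
Substituting L = 4.31 gives A² = 0.4640, so A = 0.6812.

A ≈ 0.681 nm^(-1/2)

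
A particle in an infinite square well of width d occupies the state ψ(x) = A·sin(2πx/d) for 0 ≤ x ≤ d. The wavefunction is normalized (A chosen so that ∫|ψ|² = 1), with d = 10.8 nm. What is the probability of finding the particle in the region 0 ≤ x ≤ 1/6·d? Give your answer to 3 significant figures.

P ≈ 0.0978

|ψ|² is the probability density, so P = ∫_{0}^{1/6·d} |ψ|² dx.
Since A² = 1/(d/2), this is the region integral divided by the full normalization integral.
Let u = x/d; then A² and the length scale cancel, so P = ∫_{0}^{1/6} sin(2·π·u)^2 du ÷ ∫_{0}^{1} sin(2·π·u)^2 du.
An antiderivative of sin(2·π·u)^2 is u/2 - sin(4·π·u)/(8·π); evaluating from 0 to 1/6 gives -√(3)/(16·π) + 1/12, while the full integral is 1/2.
This works out to P = (-√(3)/8 + π/6)/π.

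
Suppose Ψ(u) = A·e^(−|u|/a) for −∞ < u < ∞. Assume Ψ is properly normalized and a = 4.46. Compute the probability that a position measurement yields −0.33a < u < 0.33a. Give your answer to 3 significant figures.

P ≈ 0.483

P = ∫_{−0.33a}^{0.33a} |Ψ(u)|² du.
Since A² = 1/(a), this is the region integral divided by the full normalization integral.
Both integrals are even about u = 0, so only the u ≥ 0 halves are needed (the factors of 2 cancel). Substituting t = u/a, A² and the length scale cancel in the ratio: P = ∫_{0}^{0.33} e^(-2·t) dt / ∫_{0}^{∞} e^(-2·t) dt.
With ∫ e^(-2·t) dt = -e^(-2·t)/2 + C, the region integral is 1/2 - e^(-33/50)/2 and the full one is 1/2.
Taking the ratio, P = 0.4831.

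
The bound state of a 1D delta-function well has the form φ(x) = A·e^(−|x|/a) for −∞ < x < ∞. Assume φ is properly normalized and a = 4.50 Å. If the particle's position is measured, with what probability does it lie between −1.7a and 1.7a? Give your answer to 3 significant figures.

P ≈ 0.967

The probability is P = ∫ |φ|² dx over [−1.7a, 1.7a].
The normalization integral ∫|φ|²dx over the whole domain equals a·A², and A² cancels in the ratio.
By symmetry take twice the x ≥ 0 contribution in numerator and denominator; the 2's cancel. In terms of u = x/a (A² and the length scale cancel between numerator and denominator), P = [∫_{0}^{1.7} e^(-2·u) du] / [∫_{0}^{∞} e^(-2·u) du].
Using ∫ e^(-2·u) du = -e^(-2·u)/2, the numerator is 1/2 - e^(-17/5)/2 and the denominator is 1/2.
Evaluating gives P = 0.9666.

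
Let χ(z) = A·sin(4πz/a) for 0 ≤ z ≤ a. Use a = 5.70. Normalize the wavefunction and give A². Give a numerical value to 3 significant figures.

A^2 ≈ 0.351

Require ∫ |χ|² dz = 1 over the whole domain.
∫|χ|² dz = A²·(a/2).
So A² = (a/2)^(−1).
With a = 5.70: A² = 0.3509 and A = 0.5923.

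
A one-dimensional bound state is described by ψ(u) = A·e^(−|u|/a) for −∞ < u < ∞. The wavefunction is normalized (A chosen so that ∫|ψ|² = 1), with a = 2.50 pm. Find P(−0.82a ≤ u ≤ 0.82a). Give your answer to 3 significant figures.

P ≈ 0.806

|ψ|² is the probability density, so P = ∫_{−0.82a}^{0.82a} |ψ|² du.
Since A² = 1/(a), this is the region integral divided by the full normalization integral.
Both integrals are even about u = 0, so only the u ≥ 0 halves are needed (the factors of 2 cancel). In terms of t = u/a (A² and the length scale cancel between numerator and denominator), P = [∫_{0}^{0.82} e^(-2·t) dt] / [∫_{0}^{∞} e^(-2·t) dt].
With ∫ e^(-2·t) dt = -e^(-2·t)/2 + C, the region integral is 1/2 - e^(-41/25)/2 and the full one is 1/2.
This works out to P = 0.8060.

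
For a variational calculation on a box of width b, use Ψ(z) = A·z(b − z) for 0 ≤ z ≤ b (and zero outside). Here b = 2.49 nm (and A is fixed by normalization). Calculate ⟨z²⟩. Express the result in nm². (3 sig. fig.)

The expectation value is the |Ψ|²-weighted average of z^2: ∫ z^2|Ψ|² dz.
Since the A² factors cancel between numerator and denominator, ⟨z²⟩ = 2·b^2/7.
With b = 2.49, ⟨z^2⟩ = 1.771.

⟨z^2⟩ ≈ 1.77 nm^2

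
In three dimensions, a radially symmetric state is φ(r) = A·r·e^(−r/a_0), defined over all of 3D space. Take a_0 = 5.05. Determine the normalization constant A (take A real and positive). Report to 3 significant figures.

A ≈ 0.00568

The normalization condition is ∫|φ|² 4πr² dr = 1 from 0 to ∞.
(Spherical symmetry: dV = 4πr² dr.)
Recall ∫₀^∞ r^m e^(−r/β) dr = m!·β^(m+1), with φ = A·r·e^(−r/a_0), the integral evaluates to A²·[3·π·a_0^5].
Plugging in a_0 = 5.05 yields A = 0.005684.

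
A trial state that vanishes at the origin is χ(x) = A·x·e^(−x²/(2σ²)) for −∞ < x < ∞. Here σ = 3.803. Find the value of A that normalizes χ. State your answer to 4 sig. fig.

A ≈ 0.1432

Normalization requires ∫|χ|² dx = 1, integrated from −∞ to ∞.
Differentiating ∫e^(−αx²) dx = √(π/α) under α to get the higher moments, carrying out the integral gives A² · √(π)·σ^3/2.
Setting this equal to 1 gives A² = 1/(√(π)·σ^3/2).
Substituting σ = 3.803 gives A² = 0.020515, so A = 0.14323.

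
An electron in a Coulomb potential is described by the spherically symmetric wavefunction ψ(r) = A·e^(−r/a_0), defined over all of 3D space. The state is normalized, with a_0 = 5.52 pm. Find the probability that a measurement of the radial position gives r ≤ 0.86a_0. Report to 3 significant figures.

P = ∫ |ψ|² 4πr² dr over r ≤ 0.86a_0.
Normalization gives A² = 1/(π·a_0^3).
Substituting u = r/a_0, A², 4π and the length scale all cancel in the ratio: P = ∫_{0}^{0.86} u^2·e^(-2·u) du / ∫_{0}^{∞} u^2·e^(-2·u) du.
An antiderivative of u^2·e^(-2·u) is -(2·u^2 + 2·u + 1)·e^(-2·u)/4; evaluating from 0 to 0.86 gives 1/4 - 5249·e^(-43/25)/5000, while the full integral is 1/4.
The region integral divided by the full integral gives P = 0.2481.

P ≈ 0.248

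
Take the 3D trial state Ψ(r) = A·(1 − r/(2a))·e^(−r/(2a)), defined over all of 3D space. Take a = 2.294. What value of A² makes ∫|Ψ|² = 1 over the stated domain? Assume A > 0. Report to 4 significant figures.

A^2 ≈ 0.003296

Normalization requires ∫|Ψ|² 4πr² dr = 1, integrated from 0 to ∞.
(Spherical symmetry: dV = 4πr² dr.)
Recall ∫₀^∞ r^m e^(−r/β) dr = m!·β^(m+1), ∫|Ψ|² 4πr² dr = A²·(8·π·a^3).
Plugging in a = 2.294 yields A = 0.057410.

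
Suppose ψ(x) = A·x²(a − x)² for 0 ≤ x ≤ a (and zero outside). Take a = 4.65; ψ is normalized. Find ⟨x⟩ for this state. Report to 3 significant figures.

⟨x⟩ ≈ 2.33

The expectation value is the |ψ|²-weighted average of x: ∫ x|ψ|² dx.
Expanding the polynomial and integrating term by term, the ratio of the moment integral to the normalization integral gives ⟨x⟩ = a/2.
Putting a = 4.65 gives 2.325.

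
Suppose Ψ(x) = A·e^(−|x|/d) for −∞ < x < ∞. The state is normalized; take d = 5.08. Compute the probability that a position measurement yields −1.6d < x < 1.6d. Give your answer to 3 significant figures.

P ≈ 0.959

The probability is P = ∫ |Ψ|² dx over [−1.6d, 1.6d].
The normalization integral ∫|Ψ|²dx over the whole domain equals d·A², and A² cancels in the ratio.
By symmetry take twice the x ≥ 0 contribution in numerator and denominator; the 2's cancel. Substituting u = x/d, A² and the length scale cancel in the ratio: P = ∫_{0}^{1.6} e^(-2·u) du / ∫_{0}^{∞} e^(-2·u) du.
Using ∫ e^(-2·u) du = -e^(-2·u)/2, the numerator is 1/2 - e^(-16/5)/2 and the denominator is 1/2.
Taking the ratio, P = 0.9592.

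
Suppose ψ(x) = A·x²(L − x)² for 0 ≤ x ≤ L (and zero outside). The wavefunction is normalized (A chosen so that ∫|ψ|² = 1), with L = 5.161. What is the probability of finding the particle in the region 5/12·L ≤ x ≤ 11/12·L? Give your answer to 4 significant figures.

P = ∫_{5/12·L}^{11/12·L} |ψ(x)|² dx.
Since A² = 1/(L^9/630), this is the region integral divided by the full normalization integral.
Let u = x/L; then A² and the length scale cancel, so P = ∫_{5/12}^{11/12} u^4·(1 - u)^4 du ÷ ∫_{0}^{1} u^4·(1 - u)^4 du.
An antiderivative of u^4·(1 - u)^4 is u^5·(70·u^4 - 315·u^3 + 540·u^2 - 420·u + 126)/630; evaluating from 5/12 to 11/12 gives ≈ 0.00110681, while the full integral is 1/630.
Taking the ratio, P = 0.69729.

P ≈ 0.6973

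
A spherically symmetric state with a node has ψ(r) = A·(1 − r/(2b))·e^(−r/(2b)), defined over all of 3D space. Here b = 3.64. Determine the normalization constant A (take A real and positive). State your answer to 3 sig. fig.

A ≈ 0.0287

Normalization requires ∫|ψ|² 4πr² dr = 1, integrated from 0 to ∞.
(Spherical symmetry: dV = 4πr² dr.)
Recall ∫₀^∞ r^m e^(−r/β) dr = m!·β^(m+1), the integral (without the A² prefactor) comes out to 8·π·b^3.
So A² = (8·π·b^3)^(−1).
Substituting b = 3.64 gives A² = 0.0008250, so A = 0.02872.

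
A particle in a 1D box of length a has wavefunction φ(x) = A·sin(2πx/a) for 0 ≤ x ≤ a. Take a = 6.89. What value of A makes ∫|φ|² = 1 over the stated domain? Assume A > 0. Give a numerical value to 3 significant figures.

We need A² ∫|f|² dx = 1, taking the integral from 0 to a.
∫|φ|² dx = A²·(a/2).
Hence A² = 1/[a/2].
Substituting a = 6.89 gives A² = 0.2903, so A = 0.5388.

A ≈ 0.539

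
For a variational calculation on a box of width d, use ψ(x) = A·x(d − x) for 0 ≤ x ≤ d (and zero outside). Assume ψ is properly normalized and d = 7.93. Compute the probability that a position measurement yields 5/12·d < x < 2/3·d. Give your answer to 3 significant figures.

P ≈ 0.444

|ψ|² is the probability density, so P = ∫_{5/12·d}^{2/3·d} |ψ|² dx.
Since A² = 1/(d^5/30), this is the region integral divided by the full normalization integral.
In terms of u = x/d (A² and the length scale cancel between numerator and denominator), P = [∫_{5/12}^{2/3} u^2·(1 - u)^2 du] / [∫_{0}^{1} u^2·(1 - u)^2 du].
An antiderivative of u^2·(1 - u)^2 is u^3·(6·u^2 - 15·u + 10)/30; evaluating from 5/12 to 2/3 gives ≈ 0.014783, while the full integral is 1/30.
Taking the ratio, P = 0.4435.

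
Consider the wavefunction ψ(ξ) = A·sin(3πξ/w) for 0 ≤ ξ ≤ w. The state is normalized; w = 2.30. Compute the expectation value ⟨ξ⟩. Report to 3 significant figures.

⟨ξ⟩ ≈ 1.15

⟨ξ⟩ = ∫ ξ |ψ|² dξ over the full domain.
Since the A² factors cancel between numerator and denominator, ⟨ξ⟩ = w/2.
Putting w = 2.30 gives 1.150.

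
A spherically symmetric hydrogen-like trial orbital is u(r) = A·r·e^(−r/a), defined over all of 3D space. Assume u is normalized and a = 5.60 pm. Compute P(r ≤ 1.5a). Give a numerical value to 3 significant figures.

P ≈ 0.185

With dV = 4πr²dr, the probability is ∫|u|² dV over r ≤ 1.5a.
A² is fixed by ∫₀^∞ 4πr²|u|² dr = 1, i.e. A² = (3·π·a^5)^(−1).
In terms of t = r/a (A², 4π and the length scale all cancel between numerator and denominator), P = [∫_{0}^{1.5} t^4·e^(-2·t) dt] / [∫_{0}^{∞} t^4·e^(-2·t) dt].
An antiderivative of t^4·e^(-2·t) is -(t^4/2 + t^3 + 3·t^2/2 + 3·t/2 + 3/4)·e^(-2·t); evaluating from 0 to 1.5 gives 3/4 - 393·e^(-3)/32, while the full integral is 3/4.
The region integral divided by the full integral gives P = 0.1847.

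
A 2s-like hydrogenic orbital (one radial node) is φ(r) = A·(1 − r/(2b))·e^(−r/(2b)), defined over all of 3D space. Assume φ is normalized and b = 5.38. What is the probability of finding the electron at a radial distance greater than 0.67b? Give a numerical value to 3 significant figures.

P ≈ 0.982

Integrate the radial probability density 4πr²|φ|² over r > 0.67b.
Normalization gives A² = 1/(8·π·b^3).
In terms of u = r/b (A², 4π and the length scale all cancel between numerator and denominator), P = [∫_{0.67}^{∞} u^2·(1 - u/2)^2·e^(-u) du] / [∫_{0}^{∞} u^2·(1 - u/2)^2·e^(-u) du].
Using ∫ u^2·(1 - u/2)^2·e^(-u) du = -(u^4/4 + u^2 + 2·u + 2)·e^(-u), the numerator is ≈ 1.9646 and the denominator is 2.
This evaluates to P = 0.9823.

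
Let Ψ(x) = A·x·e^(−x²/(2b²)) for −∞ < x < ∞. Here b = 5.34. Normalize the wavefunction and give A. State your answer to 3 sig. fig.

The normalization condition is ∫|Ψ|² dx = 1 from −∞ to ∞.
∫|Ψ|² dx = A²·(√(π)·b^3/2).
Hence A² = 1/[√(π)·b^3/2].
Plugging in b = 5.34 yields A = 0.08608.

A ≈ 0.0861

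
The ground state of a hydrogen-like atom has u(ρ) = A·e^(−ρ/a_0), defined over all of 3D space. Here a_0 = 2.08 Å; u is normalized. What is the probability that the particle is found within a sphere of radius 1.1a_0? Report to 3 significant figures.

With dV = 4πρ²dρ, the probability is ∫|u|² dV over ρ ≤ 1.1a_0.
Normalization gives A² = 1/(π·a_0^3).
Substituting t = ρ/a_0, A², 4π and the length scale all cancel in the ratio: P = ∫_{0}^{1.1} t^2·e^(-2·t) dt / ∫_{0}^{∞} t^2·e^(-2·t) dt.
With ∫ t^2·e^(-2·t) dt = -(2·t^2 + 2·t + 1)·e^(-2·t)/4 + C, the region integral is 1/4 - 281·e^(-11/5)/200 and the full one is 1/4.
This evaluates to P = 0.3773.

P ≈ 0.377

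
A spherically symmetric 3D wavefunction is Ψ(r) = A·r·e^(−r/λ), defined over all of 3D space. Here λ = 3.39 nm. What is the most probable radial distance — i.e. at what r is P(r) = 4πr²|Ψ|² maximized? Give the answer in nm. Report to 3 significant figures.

The maximum of P(r) = 4πr²|Ψ|² occurs where its derivative vanishes.
Solving yields r = 2·λ.
With λ = 3.39, the most probable radial distance is 6.780 nm.

r ≈ 6.78 nm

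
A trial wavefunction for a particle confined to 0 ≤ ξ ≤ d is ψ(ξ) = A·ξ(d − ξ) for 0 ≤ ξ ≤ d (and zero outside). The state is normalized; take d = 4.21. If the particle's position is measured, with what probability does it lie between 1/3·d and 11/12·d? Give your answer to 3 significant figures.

P = ∫_{1/3·d}^{11/12·d} |ψ(ξ)|² dξ.
With A² fixed by ∫|ψ|² = 1, i.e. A² = (d^5/30)^(−1), substitute and integrate.
Substituting u = ξ/d, A² and the length scale cancel in the ratio: P = ∫_{1/3}^{11/12} u^2·(1 - u)^2 du / ∫_{0}^{1} u^2·(1 - u)^2 du.
Using ∫ u^2·(1 - u)^2 du = u^3·(6·u^2 - 15·u + 10)/30, the numerator is ≈ 0.026168 and the denominator is 1/30.
This works out to P = 0.7850.

P ≈ 0.785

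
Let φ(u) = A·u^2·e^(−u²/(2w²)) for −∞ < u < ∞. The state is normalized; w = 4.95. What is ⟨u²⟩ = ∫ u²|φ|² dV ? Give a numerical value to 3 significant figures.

By definition ⟨u²⟩ = ∫ u^2 |φ(u)|² du.
Using the Gaussian integral ∫_{−∞}^{∞} e^(−αu²) du = √(π/α), the ratio of the moment integral to the normalization integral gives ⟨u²⟩ = 5·w^2/2.
Putting w = 4.95 gives 61.26.

⟨u^2⟩ ≈ 61.3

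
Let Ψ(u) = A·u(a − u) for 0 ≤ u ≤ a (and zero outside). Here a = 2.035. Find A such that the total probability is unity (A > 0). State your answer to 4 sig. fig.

A ≈ 0.9271

Normalization requires ∫|Ψ|² du = 1, integrated from 0 to a.
Expanding the polynomial and integrating term by term, with Ψ = A·u(a − u), the integral evaluates to A²·[a^5/30].
With a = 2.035: A² = 0.85961 and A = 0.92715.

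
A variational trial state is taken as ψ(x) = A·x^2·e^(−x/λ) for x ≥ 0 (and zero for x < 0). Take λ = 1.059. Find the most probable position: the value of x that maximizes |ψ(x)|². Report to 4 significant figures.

Set d/dx [|ψ(x)|²] = 0 and solve for x > 0.
This gives x = 2·λ.
With λ = 1.059, the most probable position is 2.1180.

x ≈ 2.118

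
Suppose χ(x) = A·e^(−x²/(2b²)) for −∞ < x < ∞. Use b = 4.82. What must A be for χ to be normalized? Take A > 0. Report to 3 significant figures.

A ≈ 0.342

Require ∫ |χ|² dx = 1 over the whole domain.
Differentiating ∫e^(−αx²) dx = √(π/α) under α to get the higher moments, carrying out the integral gives A² · √(π)·b.
Plugging in b = 4.82 yields A = 0.3421.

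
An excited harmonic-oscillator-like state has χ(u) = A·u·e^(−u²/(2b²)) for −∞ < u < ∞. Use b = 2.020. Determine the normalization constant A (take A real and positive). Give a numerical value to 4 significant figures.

Require ∫ |χ|² du = 1 over the whole domain.
With ∫_{−∞}^{∞} u^(2m) e^(−αu²) du = (2m−1)!!·√π / (2^m α^(m+1/2)), with χ = A·u·e^(−u²/(2b²)), the integral evaluates to A²·[√(π)·b^3/2].
Hence A² = 1/[√(π)·b^3/2].
Substituting b = 2.020 gives A² = 0.13690, so A = 0.37000.

A ≈ 0.3700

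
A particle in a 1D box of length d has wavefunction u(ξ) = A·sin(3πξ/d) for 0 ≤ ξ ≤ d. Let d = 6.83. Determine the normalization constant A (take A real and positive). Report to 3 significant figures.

A ≈ 0.541

Require ∫ |u|² dξ = 1 over the whole domain.
The integral (without the A² prefactor) comes out to d/2.
Hence A² = 1/[d/2].
Plugging in d = 6.83 yields A = 0.5411.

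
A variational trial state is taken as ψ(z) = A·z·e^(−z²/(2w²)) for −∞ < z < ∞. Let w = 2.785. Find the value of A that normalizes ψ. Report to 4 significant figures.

Normalization requires ∫|ψ|² dz = 1, integrated from −∞ to ∞.
Differentiating ∫e^(−αz²) dz = √(π/α) under α to get the higher moments, carrying out the integral gives A² · √(π)·w^3/2.
Setting this equal to 1 gives A² = 1/(√(π)·w^3/2).
Plugging in w = 2.785 yields A = 0.22855.

A ≈ 0.2286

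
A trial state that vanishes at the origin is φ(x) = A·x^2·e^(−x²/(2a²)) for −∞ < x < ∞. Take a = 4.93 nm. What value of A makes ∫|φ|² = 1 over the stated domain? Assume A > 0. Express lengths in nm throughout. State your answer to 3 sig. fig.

A ≈ 0.0161 nm^(-5/2)

The normalization condition is ∫|φ|² dx = 1 from −∞ to ∞.
With ∫_{−∞}^{∞} x^(2m) e^(−αx²) dx = (2m−1)!!·√π / (2^m α^(m+1/2)), with φ = A·x^2·e^(−x²/(2a²)), the integral evaluates to A²·[3·√(π)·a^5/4].
So A² = (3·√(π)·a^5/4)^(−1).
Substituting a = 4.93 gives A² = 0.0002583, so A = 0.01607.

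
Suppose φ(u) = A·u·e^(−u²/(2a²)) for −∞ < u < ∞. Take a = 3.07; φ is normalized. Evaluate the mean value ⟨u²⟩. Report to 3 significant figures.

⟨u^2⟩ ≈ 14.1

By definition ⟨u²⟩ = ∫ u^2 |φ(u)|² du.
Using the Gaussian integral ∫_{−∞}^{∞} e^(−αu²) du = √(π/α), evaluating both integrals, ⟨u²⟩ = 3·a^2/2.
With a = 3.07, ⟨u^2⟩ = 14.14.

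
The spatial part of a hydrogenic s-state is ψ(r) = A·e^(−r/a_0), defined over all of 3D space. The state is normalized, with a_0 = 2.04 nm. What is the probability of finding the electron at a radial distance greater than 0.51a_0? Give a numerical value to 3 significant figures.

Integrate the radial probability density 4πr²|ψ|² over r > 0.51a_0.
A² is fixed by ∫₀^∞ 4πr²|ψ|² dr = 1, i.e. A² = (π·a_0^3)^(−1).
Substituting u = r/a_0, A², 4π and the length scale all cancel in the ratio: P = ∫_{0.51}^{∞} u^2·e^(-2·u) du / ∫_{0}^{∞} u^2·e^(-2·u) du.
Using ∫ u^2·e^(-2·u) du = -(2·u^2 + 2·u + 1)·e^(-2·u)/4, the numerator is ≈ 0.22900 and the denominator is 1/4.
This evaluates to P = 0.9160.

P ≈ 0.916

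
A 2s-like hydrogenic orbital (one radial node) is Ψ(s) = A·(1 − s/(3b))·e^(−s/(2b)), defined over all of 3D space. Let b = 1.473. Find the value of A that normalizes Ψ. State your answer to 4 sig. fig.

We need A² ∫|f|² 4πs² ds = 1, taking the integral from 0 to ∞.
The angular integral contributes 4π, leaving ∫₀^∞ s²|Ψ|² ds.
∫|Ψ|² 4πs² ds = A²·(8·π·b^3/3).
Setting this equal to 1 gives A² = 1/(8·π·b^3/3).
Plugging in b = 1.473 yields A = 0.19326.

A ≈ 0.1933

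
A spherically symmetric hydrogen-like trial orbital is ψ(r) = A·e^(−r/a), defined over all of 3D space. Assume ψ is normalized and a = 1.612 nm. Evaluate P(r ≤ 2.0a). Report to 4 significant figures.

P ≈ 0.7619

Integrate the radial probability density 4πr²|ψ|² over r ≤ 2.0a.
Normalization gives A² = 1/(π·a^3).
Let u = r/a; then A², 4π and the length scale all cancel, so P = ∫_{0}^{2.0} u^2·e^(-2·u) du ÷ ∫_{0}^{∞} u^2·e^(-2·u) du.
An antiderivative of u^2·e^(-2·u) is -(2·u^2 + 2·u + 1)·e^(-2·u)/4; evaluating from 0 to 2.0 gives 1/4 - 13·e^(-4)/4, while the full integral is 1/4.
This evaluates to P = 0.76190.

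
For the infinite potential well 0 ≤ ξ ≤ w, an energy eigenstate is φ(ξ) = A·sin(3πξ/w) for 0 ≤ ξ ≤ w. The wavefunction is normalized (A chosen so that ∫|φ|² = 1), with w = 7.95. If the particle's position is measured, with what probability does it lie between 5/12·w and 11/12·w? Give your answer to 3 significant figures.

P ≈ 0.606

The probability is P = ∫ |φ|² dξ over [5/12·w, 11/12·w].
Since A² = 1/(w/2), this is the region integral divided by the full normalization integral.
Let u = ξ/w; then A² and the length scale cancel, so P = ∫_{5/12}^{11/12} sin(3·π·u)^2 du ÷ ∫_{0}^{1} sin(3·π·u)^2 du.
Using ∫ sin(3·π·u)^2 du = u/2 - sin(6·π·u)/(12·π), the numerator is 1/(6·π) + 1/4 and the denominator is 1/2.
Taking the ratio, P = (2 + 3·π)/(6·π).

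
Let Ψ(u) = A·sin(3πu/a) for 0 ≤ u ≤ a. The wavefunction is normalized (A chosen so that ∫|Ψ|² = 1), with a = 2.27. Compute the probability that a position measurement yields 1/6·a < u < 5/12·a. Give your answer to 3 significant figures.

P ≈ 0.197

|Ψ|² is the probability density, so P = ∫_{1/6·a}^{5/12·a} |Ψ|² du.
With A² fixed by ∫|Ψ|² = 1, i.e. A² = (a/2)^(−1), substitute and integrate.
Let t = u/a; then A² and the length scale cancel, so P = ∫_{1/6}^{5/12} sin(3·π·t)^2 dt ÷ ∫_{0}^{1} sin(3·π·t)^2 dt.
Using ∫ sin(3·π·t)^2 dt = t/2 - sin(6·π·t)/(12·π), the numerator is 1/8 - 1/(12·π) and the denominator is 1/2.
Evaluating gives P = (-2 + 3·π)/(12·π).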